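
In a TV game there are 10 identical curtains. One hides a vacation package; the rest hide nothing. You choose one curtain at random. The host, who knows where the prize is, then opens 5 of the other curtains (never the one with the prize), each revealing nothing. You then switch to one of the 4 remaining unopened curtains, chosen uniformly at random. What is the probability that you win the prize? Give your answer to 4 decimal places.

0.2250

Your original curtain holds the prize with probability 1/10, so the other 9 collectively hold it with probability 9/10.
The host can always find 5 empty curtains to open, so the reveals don't change that 9/10; it is now spread over the 4 remaining unopened curtains.
P(win by switching) = (9/10) · (1/4) = 9/40 ≈ 0.2250.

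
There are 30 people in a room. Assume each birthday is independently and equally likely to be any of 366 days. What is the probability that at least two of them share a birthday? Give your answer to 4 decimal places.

It's easier to compute the probability that all 30 are distinct.
P(all distinct) = 366/366 · 365/366 · ··· · 337/366 ≈ 0.2947.
So the probability of at least one match is 1 − 0.2947 = 0.7053.

0.7053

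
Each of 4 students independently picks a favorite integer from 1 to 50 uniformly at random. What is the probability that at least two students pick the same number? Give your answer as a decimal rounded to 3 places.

It's easier to compute the probability that all 4 are distinct.
P(all distinct) = 50/50 · 49/50 · ··· · 47/50 ≈ 0.884.
So the probability of at least one match is 1 − 0.884 = 0.116.

0.116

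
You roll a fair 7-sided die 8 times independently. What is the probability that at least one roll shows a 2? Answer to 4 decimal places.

0.7086

P(no roll shows a 2) = (6/7)^8 ≈ 0.2914.
P(at least one) = 1 − 0.2914 = 0.7086.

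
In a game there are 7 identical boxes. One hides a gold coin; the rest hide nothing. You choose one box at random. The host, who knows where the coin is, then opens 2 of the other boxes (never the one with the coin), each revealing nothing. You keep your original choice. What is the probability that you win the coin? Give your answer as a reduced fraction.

1/7

The host can always open 2 empty boxes regardless of your choice, so the reveals give no information about your original box.
P(win by staying) = 1/7.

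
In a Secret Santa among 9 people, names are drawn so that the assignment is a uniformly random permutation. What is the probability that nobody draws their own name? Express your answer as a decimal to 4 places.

0.3679

This is the derangement probability: permutations of 9 with no fixed point.
D(9) = 9! · (1 − 1/1! + 1/2! − ··· + (−1)^9/9!) = 133496.
P = 133496/362880 = 16687/45360 ≈ 0.3679.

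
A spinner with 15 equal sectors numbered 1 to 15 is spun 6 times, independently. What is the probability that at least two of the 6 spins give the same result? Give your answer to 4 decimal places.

P(all 6 different) = 15/15 · 14/15 · ··· · 10/15 ≈ 0.3164.
P(at least two equal) = 1 − 0.3164 = 0.6836.

0.6836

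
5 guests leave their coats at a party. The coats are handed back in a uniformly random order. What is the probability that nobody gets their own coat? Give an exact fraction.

11/30

This is the derangement probability: permutations of 5 with no fixed point.
D(5) = 5! · (1 − 1/1! + 1/2! − ··· + (−1)^5/5!) = 44.
P = 44/120 = 11/30.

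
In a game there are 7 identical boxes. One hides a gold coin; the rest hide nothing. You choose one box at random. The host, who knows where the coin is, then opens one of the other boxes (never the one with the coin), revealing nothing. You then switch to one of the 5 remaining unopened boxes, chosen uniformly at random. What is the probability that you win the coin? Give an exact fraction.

6/35

Your original box holds the coin with probability 1/7, so the other 6 collectively hold it with probability 6/7.
The host can always find an empty box to open, so this doesn't change that 6/7; it is now spread over the 5 remaining unopened boxes.
P(win by switching) = (6/7) · (1/5) = 6/35.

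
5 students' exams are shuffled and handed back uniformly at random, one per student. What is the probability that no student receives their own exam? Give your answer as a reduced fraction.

11/30

This is the derangement probability: permutations of 5 with no fixed point.
D(5) = 5! · (1 − 1/1! + 1/2! − ··· + (−1)^5/5!) = 44.
P = 44/120 = 11/30.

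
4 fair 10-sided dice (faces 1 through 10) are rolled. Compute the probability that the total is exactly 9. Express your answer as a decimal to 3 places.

0.006

There are 10^4 = 10000 equally likely outcomes.
The number of ordered 4-tuples from {1,…,10} summing to 9 is 56.
P(sum = 9) = 56/10000 = 7/1250 ≈ 0.006.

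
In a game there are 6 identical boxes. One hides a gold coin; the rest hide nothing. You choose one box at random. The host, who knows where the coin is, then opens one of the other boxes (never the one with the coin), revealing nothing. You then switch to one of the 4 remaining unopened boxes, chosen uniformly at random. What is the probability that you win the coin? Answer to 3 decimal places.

0.208

Your original box holds the coin with probability 1/6, so the other 5 collectively hold it with probability 5/6.
The host can always find an empty box to open, so this doesn't change that 5/6; it is now spread over the 4 remaining unopened boxes.
P(win by switching) = (5/6) · (1/4) = 5/24 ≈ 0.208.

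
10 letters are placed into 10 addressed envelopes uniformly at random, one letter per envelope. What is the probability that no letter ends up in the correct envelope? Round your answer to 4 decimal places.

0.3679

This is the derangement probability: permutations of 10 with no fixed point.
D(10) = 10! · (1 − 1/1! + 1/2! − ··· + (−1)^10/10!) = 1334961.
P = 1334961/3628800 = 16481/44800 ≈ 0.3679.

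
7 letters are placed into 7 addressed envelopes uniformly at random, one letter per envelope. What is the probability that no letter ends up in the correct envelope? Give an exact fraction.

103/280

This is the derangement probability: permutations of 7 with no fixed point.
D(7) = 7! · (1 − 1/1! + 1/2! − ··· + (−1)^7/7!) = 1854.
P = 1854/5040 = 103/280.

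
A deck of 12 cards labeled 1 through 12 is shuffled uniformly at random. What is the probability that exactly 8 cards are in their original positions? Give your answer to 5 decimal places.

Choose which 8 of the 12 are fixed: C(12,8) = 495 ways.
The remaining 4 must have no fixed point: D(4) = 9.
P = 495·9/479001600 = 1/107520 ≈ 0.00001.

0.00001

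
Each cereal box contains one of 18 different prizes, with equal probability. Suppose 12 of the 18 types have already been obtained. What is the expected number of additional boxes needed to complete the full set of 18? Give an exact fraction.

Starting from 12 distinct types, each trial gives a new one with probability (18−i)/18 when i types are held, so the wait for the next new type is 18/(18−i).
E = 18/6 + 18/5 + 18/4 + 18/3 + 18/2 + 18/1 = 441/10.

441/10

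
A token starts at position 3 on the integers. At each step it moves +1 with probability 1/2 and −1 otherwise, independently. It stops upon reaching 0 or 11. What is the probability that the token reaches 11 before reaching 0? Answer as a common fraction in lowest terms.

3/11

With a fair step, P(i) = ½P(i−1) + ½P(i+1) with P(0)=0, P(11)=1 has the linear solution P(i) = i/11.
P(3) = 3/11.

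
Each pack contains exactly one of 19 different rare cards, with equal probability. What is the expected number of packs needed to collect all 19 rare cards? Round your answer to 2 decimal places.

67.41

After i distinct types are collected, each trial gives a new one with probability (19−i)/19, so the expected wait for the next new type is 19/(19−i).
E = 19/19 + 19/18 + 19/17 + 19/16 + 19/15 + 19/14 + 19/13 + 19/12 + 19/11 + 19/10 + 19/9 + 19/8 + 19/7 + 19/6 + 19/5 + 19/4 + 19/3 + 19/2 + 19/1 = 275295799/4084080 ≈ 67.41.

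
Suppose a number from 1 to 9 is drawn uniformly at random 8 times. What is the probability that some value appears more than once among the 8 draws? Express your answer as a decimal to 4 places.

0.9916

P(all 8 different) = 9/9 · 8/9 · ··· · 2/9 ≈ 0.0084.
P(at least two equal) = 1 − 0.0084 = 0.9916.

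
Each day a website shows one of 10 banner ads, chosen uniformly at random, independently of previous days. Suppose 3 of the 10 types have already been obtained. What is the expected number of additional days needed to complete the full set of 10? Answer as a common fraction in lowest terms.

363/14

Starting from 3 distinct types, each trial gives a new one with probability (10−i)/10 when i types are held, so the wait for the next new type is 10/(10−i).
E = 10/7 + 10/6 + 10/5 + 10/4 + 10/3 + 10/2 + 10/1 = 363/14.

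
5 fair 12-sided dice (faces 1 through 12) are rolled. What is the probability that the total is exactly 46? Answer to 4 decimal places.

0.0120

There are 12^5 = 248832 equally likely outcomes.
The number of ordered 5-tuples from {1,…,12} summing to 46 is 2985.
P(sum = 46) = 2985/248832 = 995/82944 ≈ 0.0120.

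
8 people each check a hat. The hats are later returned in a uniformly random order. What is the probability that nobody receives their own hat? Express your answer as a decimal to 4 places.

This is the derangement probability: permutations of 8 with no fixed point.
D(8) = 8! · (1 − 1/1! + 1/2! − ··· + (−1)^8/8!) = 14833.
P = 14833/40320 = 2119/5760 ≈ 0.3679.

0.3679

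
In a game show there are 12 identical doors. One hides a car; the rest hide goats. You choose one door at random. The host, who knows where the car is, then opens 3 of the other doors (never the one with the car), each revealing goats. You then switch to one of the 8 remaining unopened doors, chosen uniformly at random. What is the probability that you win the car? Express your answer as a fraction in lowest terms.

Your original door holds the car with probability 1/12, so the other 11 collectively hold it with probability 11/12.
The host can always find 3 empty doors to open, so the reveals don't change that 11/12; it is now spread over the 8 remaining unopened doors.
P(win by switching) = (11/12) · (1/8) = 11/96.

11/96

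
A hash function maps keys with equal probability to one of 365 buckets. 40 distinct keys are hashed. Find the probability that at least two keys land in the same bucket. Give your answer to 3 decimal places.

It's easier to compute the probability that all 40 are distinct.
P(all distinct) = 365/365 · 364/365 · ··· · 326/365 ≈ 0.109.
So the probability of at least one match is 1 − 0.109 = 0.891.

0.891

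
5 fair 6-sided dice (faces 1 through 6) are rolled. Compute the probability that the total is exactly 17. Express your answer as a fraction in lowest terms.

65/648

There are 6^5 = 7776 equally likely outcomes.
The number of ordered 5-tuples from {1,…,6} summing to 17 is 780.
P(sum = 17) = 780/7776 = 65/648.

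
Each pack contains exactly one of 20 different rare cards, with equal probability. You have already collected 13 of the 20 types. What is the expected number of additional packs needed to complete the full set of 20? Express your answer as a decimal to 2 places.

51.86

Starting from 13 distinct types, each trial gives a new one with probability (20−i)/20 when i types are held, so the wait for the next new type is 20/(20−i).
E = 20/7 + 20/6 + 20/5 + 20/4 + 20/3 + 20/2 + 20/1 = 363/7 ≈ 51.86.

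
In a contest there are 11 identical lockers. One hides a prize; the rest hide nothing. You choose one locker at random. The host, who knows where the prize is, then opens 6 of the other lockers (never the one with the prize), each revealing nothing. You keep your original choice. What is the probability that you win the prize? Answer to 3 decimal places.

0.091

The host can always open 6 empty lockers regardless of your choice, so the reveals give no information about your original locker.
P(win by staying) = 1/11 ≈ 0.091.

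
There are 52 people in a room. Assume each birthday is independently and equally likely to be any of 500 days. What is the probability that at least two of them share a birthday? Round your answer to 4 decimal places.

0.9359

It's easier to compute the probability that all 52 are distinct.
P(all distinct) = 500/500 · 499/500 · ··· · 449/500 ≈ 0.0641.
So the probability of at least one match is 1 − 0.0641 = 0.9359.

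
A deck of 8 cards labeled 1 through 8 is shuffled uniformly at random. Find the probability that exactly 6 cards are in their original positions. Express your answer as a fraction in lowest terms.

Choose which 6 of the 8 are fixed: C(8,6) = 28 ways.
The remaining 2 must have no fixed point: D(2) = 1.
P = 28·1/40320 = 1/1440.

1/1440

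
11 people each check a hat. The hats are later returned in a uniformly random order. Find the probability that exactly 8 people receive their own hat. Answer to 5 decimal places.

Choose which 8 of the 11 are fixed: C(11,8) = 165 ways.
The remaining 3 must have no fixed point: D(3) = 2.
P = 165·2/39916800 = 1/120960 ≈ 0.00001.

0.00001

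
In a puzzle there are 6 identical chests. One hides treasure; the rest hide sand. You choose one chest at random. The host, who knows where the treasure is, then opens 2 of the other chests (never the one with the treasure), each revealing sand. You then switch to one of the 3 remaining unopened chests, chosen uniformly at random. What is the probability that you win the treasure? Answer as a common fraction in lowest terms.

Your original chest holds the treasure with probability 1/6, so the other 5 collectively hold it with probability 5/6.
The host can always find 2 empty chests to open, so the reveals don't change that 5/6; it is now spread over the 3 remaining unopened chests.
P(win by switching) = (5/6) · (1/3) = 5/18.

5/18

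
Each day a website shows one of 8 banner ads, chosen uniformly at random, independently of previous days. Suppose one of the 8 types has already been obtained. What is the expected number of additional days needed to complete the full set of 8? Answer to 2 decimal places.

20.74

Starting from 1 distinct type, each trial gives a new one with probability (8−i)/8 when i types are held, so the wait for the next new type is 8/(8−i).
E = 8/7 + 8/6 + 8/5 + 8/4 + 8/3 + 8/2 + 8/1 = 726/35 ≈ 20.74.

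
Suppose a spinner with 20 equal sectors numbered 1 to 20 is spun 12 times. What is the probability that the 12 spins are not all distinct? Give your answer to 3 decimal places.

0.985

P(all 12 different) = 20/20 · 19/20 · ··· · 9/20 ≈ 0.015.
P(at least two equal) = 1 − 0.015 = 0.985.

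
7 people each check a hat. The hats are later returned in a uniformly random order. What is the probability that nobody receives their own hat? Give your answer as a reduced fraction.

This is the derangement probability: permutations of 7 with no fixed point.
D(7) = 7! · (1 − 1/1! + 1/2! − ··· + (−1)^7/7!) = 1854.
P = 1854/5040 = 103/280.

103/280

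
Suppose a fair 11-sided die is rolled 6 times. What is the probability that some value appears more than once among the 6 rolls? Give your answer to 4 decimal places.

P(all 6 different) = 11/11 · 10/11 · ··· · 6/11 ≈ 0.1878.
P(at least two equal) = 1 − 0.1878 = 0.8122.

0.8122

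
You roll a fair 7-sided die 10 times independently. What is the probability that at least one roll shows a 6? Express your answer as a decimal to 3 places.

0.786

P(no roll shows a 6) = (6/7)^10 ≈ 0.214.
P(at least one) = 1 − 0.214 = 0.786.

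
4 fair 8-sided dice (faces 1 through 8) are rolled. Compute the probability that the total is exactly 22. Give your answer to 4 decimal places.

0.0601

There are 8^4 = 4096 equally likely outcomes.
The number of ordered 4-tuples from {1,…,8} summing to 22 is 246.
P(sum = 22) = 246/4096 = 123/2048 ≈ 0.0601.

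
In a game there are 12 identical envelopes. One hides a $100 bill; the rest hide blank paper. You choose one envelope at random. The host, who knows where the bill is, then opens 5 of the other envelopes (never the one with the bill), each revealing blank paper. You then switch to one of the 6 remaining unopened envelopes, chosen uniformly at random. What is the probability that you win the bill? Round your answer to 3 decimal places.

0.153

Your original envelope holds the bill with probability 1/12, so the other 11 collectively hold it with probability 11/12.
The host can always find 5 empty envelopes to open, so the reveals don't change that 11/12; it is now spread over the 6 remaining unopened envelopes.
P(win by switching) = (11/12) · (1/6) = 11/72 ≈ 0.153.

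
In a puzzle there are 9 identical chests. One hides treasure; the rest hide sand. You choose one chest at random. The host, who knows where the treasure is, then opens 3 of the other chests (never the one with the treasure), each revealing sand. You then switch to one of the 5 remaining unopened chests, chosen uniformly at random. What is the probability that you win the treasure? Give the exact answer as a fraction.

8/45

Your original chest holds the treasure with probability 1/9, so the other 8 collectively hold it with probability 8/9.
The host can always find 3 empty chests to open, so the reveals don't change that 8/9; it is now spread over the 5 remaining unopened chests.
P(win by switching) = (8/9) · (1/5) = 8/45.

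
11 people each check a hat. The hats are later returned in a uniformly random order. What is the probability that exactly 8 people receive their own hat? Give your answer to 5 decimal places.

Choose which 8 of the 11 are fixed: C(11,8) = 165 ways.
The remaining 3 must have no fixed point: D(3) = 2.
P = 165·2/39916800 = 1/120960 ≈ 0.00001.

0.00001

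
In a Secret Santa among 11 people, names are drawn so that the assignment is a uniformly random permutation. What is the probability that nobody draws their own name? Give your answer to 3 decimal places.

This is the derangement probability: permutations of 11 with no fixed point.
D(11) = 11! · (1 − 1/1! + 1/2! − ··· + (−1)^11/11!) = 14684570.
P = 14684570/39916800 = 1468457/3991680 ≈ 0.368.

0.368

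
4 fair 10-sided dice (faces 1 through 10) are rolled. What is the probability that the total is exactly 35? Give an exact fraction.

There are 10^4 = 10000 equally likely outcomes.
The number of ordered 4-tuples from {1,…,10} summing to 35 is 56.
P(sum = 35) = 56/10000 = 7/1250.

7/1250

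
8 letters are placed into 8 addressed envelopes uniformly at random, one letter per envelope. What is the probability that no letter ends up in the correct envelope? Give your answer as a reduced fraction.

2119/5760

This is the derangement probability: permutations of 8 with no fixed point.
D(8) = 8! · (1 − 1/1! + 1/2! − ··· + (−1)^8/8!) = 14833.
P = 14833/40320 = 2119/5760.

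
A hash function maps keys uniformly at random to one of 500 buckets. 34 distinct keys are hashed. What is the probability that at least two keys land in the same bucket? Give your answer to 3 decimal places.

It's easier to compute the probability that all 34 are distinct.
P(all distinct) = 500/500 · 499/500 · ··· · 467/500 ≈ 0.317.
So the probability of at least one match is 1 − 0.317 = 0.683.

0.683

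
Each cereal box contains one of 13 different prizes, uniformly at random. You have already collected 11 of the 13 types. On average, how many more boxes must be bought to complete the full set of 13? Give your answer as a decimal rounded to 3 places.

Starting from 11 distinct types, each trial gives a new one with probability (13−i)/13 when i types are held, so the wait for the next new type is 13/(13−i).
E = 13/2 + 13/1 = 39/2 ≈ 19.500.

19.500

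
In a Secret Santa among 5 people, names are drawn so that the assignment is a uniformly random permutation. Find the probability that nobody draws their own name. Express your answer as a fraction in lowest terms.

This is the derangement probability: permutations of 5 with no fixed point.
D(5) = 5! · (1 − 1/1! + 1/2! − ··· + (−1)^5/5!) = 44.
P = 44/120 = 11/30.

11/30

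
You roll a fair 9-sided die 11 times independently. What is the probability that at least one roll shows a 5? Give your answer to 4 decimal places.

P(no roll shows a 5) = (8/9)^11 ≈ 0.2737.
P(at least one) = 1 − 0.2737 = 0.7263.

0.7263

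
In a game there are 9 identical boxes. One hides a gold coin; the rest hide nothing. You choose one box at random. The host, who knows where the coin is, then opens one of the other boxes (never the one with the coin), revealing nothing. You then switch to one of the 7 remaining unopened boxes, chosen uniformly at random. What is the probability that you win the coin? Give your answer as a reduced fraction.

8/63

Your original box holds the coin with probability 1/9, so the other 8 collectively hold it with probability 8/9.
The host can always find an empty box to open, so this doesn't change that 8/9; it is now spread over the 7 remaining unopened boxes.
P(win by switching) = (8/9) · (1/7) = 8/63.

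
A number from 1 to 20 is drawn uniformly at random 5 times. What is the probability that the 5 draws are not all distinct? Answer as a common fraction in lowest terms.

P(all 5 different) = 20/20 · 19/20 · ··· · 16/20 = 2907/5000.
P(at least two equal) = 1 − 2907/5000 = 2093/5000.

2093/5000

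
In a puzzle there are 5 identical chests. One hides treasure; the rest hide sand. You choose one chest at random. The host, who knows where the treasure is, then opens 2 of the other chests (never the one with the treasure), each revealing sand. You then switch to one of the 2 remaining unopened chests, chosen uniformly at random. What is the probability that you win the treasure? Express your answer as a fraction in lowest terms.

Your original chest holds the treasure with probability 1/5, so the other 4 collectively hold it with probability 4/5.
The host can always find 2 empty chests to open, so the reveals don't change that 4/5; it is now spread over the 2 remaining unopened chests.
P(win by switching) = (4/5) · (1/2) = 2/5.

2/5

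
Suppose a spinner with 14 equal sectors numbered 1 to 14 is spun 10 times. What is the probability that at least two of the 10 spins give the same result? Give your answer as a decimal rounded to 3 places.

P(all 10 different) = 14/14 · 13/14 · ··· · 5/14 ≈ 0.013.
P(at least two equal) = 1 − 0.013 = 0.987.

0.987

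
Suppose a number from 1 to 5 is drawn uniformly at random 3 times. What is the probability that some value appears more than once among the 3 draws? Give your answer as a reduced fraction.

P(all 3 different) = 5/5 · 4/5 · ··· · 3/5 = 12/25.
P(at least two equal) = 1 − 12/25 = 13/25.

13/25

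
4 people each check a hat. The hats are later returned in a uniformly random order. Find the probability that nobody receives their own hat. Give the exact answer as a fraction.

This is the derangement probability: permutations of 4 with no fixed point.
D(4) = 4! · (1 − 1/1! + 1/2! − ··· + (−1)^4/4!) = 9.
P = 9/24 = 3/8.

3/8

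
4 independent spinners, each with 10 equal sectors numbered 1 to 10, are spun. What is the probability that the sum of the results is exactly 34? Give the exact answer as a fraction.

There are 10^4 = 10000 equally likely outcomes.
The number of ordered 4-tuples from {1,…,10} summing to 34 is 84.
P(sum = 34) = 84/10000 = 21/2500.

21/2500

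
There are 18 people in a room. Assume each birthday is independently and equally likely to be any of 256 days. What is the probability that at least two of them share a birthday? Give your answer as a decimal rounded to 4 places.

It's easier to compute the probability that all 18 are distinct.
P(all distinct) = 256/256 · 255/256 · ··· · 239/256 ≈ 0.5424.
So the probability of at least one match is 1 − 0.5424 = 0.4576.

0.4576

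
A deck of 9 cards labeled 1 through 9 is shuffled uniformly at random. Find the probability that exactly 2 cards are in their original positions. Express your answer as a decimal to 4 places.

Choose which 2 of the 9 are fixed: C(9,2) = 36 ways.
The remaining 7 must have no fixed point: D(7) = 1854.
P = 36·1854/362880 = 103/560 ≈ 0.1839.

0.1839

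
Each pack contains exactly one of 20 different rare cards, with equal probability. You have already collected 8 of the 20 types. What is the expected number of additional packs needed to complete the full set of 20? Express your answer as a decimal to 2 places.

62.06

Starting from 8 distinct types, each trial gives a new one with probability (20−i)/20 when i types are held, so the wait for the next new type is 20/(20−i).
E = 20/12 + 20/11 + 20/10 + 20/9 + 20/8 + 20/7 + 20/6 + 20/5 + 20/4 + 20/3 + 20/2 + 20/1 = 86021/1386 ≈ 62.06.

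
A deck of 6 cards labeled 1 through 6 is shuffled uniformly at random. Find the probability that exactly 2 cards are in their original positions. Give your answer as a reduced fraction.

Choose which 2 of the 6 are fixed: C(6,2) = 15 ways.
The remaining 4 must have no fixed point: D(4) = 9.
P = 15·9/720 = 3/16.

3/16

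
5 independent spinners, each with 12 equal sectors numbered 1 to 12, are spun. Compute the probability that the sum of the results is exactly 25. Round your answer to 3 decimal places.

0.033

There are 12^5 = 248832 equally likely outcomes.
The number of ordered 5-tuples from {1,…,12} summing to 25 is 8151.
P(sum = 25) = 8151/248832 = 2717/82944 ≈ 0.033.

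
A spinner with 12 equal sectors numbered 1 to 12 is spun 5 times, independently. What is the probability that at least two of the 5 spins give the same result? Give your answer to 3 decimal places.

P(all 5 different) = 12/12 · 11/12 · ··· · 8/12 ≈ 0.382.
P(at least two equal) = 1 − 0.382 = 0.618.

0.618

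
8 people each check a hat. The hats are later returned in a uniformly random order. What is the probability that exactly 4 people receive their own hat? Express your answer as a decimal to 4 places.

Choose which 4 of the 8 are fixed: C(8,4) = 70 ways.
The remaining 4 must have no fixed point: D(4) = 9.
P = 70·9/40320 = 1/64 ≈ 0.0156.

0.0156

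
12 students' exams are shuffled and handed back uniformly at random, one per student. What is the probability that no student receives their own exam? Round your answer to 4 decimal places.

This is the derangement probability: permutations of 12 with no fixed point.
D(12) = 12! · (1 − 1/1! + 1/2! − ··· + (−1)^12/12!) = 176214841.
P = 176214841/479001600 = 16019531/43545600 ≈ 0.3679.

0.3679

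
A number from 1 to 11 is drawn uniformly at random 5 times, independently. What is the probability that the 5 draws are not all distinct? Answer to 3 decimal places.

P(all 5 different) = 11/11 · 10/11 · ··· · 7/11 ≈ 0.344.
P(at least two equal) = 1 − 0.344 = 0.656.

0.656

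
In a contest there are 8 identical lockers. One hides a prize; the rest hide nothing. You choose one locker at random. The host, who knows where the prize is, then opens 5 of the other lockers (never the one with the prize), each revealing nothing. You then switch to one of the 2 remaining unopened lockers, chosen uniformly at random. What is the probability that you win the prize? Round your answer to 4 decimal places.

0.4375

Your original locker holds the prize with probability 1/8, so the other 7 collectively hold it with probability 7/8.
The host can always find 5 empty lockers to open, so the reveals don't change that 7/8; it is now spread over the 2 remaining unopened lockers.
P(win by switching) = (7/8) · (1/2) = 7/16 ≈ 0.4375.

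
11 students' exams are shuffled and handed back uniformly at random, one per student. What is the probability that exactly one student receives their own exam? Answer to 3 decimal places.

Choose which one is fixed: C(11,1) = 11 ways.
The remaining 10 must have no fixed point: D(10) = 1334961.
P = 11·1334961/39916800 = 16481/44800 ≈ 0.368.

0.368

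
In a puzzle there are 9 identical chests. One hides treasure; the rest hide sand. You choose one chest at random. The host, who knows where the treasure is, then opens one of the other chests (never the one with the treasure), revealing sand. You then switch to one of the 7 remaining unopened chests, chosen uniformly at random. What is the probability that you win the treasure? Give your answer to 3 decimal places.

0.127

Your original chest holds the treasure with probability 1/9, so the other 8 collectively hold it with probability 8/9.
The host can always find an empty chest to open, so this doesn't change that 8/9; it is now spread over the 7 remaining unopened chests.
P(win by switching) = (8/9) · (1/7) = 8/63 ≈ 0.127.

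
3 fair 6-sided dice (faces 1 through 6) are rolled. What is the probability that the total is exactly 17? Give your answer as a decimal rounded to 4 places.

There are 6^3 = 216 equally likely outcomes.
The number of ordered 3-tuples from {1,…,6} summing to 17 is 3.
P(sum = 17) = 3/216 = 1/72 ≈ 0.0139.

0.0139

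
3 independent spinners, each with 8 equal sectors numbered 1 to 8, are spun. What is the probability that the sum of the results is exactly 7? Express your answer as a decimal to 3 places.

0.029

There are 8^3 = 512 equally likely outcomes.
The number of ordered 3-tuples from {1,…,8} summing to 7 is 15.
P(sum = 7) = 15/512 ≈ 0.029.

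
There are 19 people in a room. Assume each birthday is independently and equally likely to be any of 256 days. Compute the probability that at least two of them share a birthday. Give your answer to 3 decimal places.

0.496

It's easier to compute the probability that all 19 are distinct.
P(all distinct) = 256/256 · 255/256 · ··· · 238/256 ≈ 0.504.
So the probability of at least one match is 1 − 0.504 = 0.496.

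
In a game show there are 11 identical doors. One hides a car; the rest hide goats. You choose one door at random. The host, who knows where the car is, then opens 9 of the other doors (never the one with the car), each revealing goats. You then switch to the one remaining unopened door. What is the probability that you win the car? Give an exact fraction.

Your original door holds the car with probability 1/11, so the other 10 collectively hold it with probability 10/11.
The host can always find 9 empty doors to open, so the reveals don't change that 10/11; it is now spread over the 1 remaining unopened door.
P(win by switching) = (10/11) · (1/1) = 10/11.

10/11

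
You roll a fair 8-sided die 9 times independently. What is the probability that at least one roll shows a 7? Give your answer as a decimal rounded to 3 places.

0.699

P(no roll shows a 7) = (7/8)^9 ≈ 0.301.
P(at least one) = 1 − 0.301 = 0.699.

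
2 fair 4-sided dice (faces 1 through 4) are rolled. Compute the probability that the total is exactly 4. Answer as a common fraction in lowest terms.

There are 4^2 = 16 equally likely outcomes.
The number of ordered 2-tuples from {1,…,4} summing to 4 is 3.
P(sum = 4) = 3/16.

3/16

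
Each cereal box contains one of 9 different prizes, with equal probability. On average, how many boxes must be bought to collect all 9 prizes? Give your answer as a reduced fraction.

7129/280

After i distinct types are collected, each trial gives a new one with probability (9−i)/9, so the expected wait for the next new type is 9/(9−i).
E = 9/9 + 9/8 + 9/7 + 9/6 + 9/5 + 9/4 + 9/3 + 9/2 + 9/1 = 7129/280.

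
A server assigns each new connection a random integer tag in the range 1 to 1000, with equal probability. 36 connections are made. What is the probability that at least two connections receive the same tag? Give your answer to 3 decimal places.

0.471

It's easier to compute the probability that all 36 are distinct.
P(all distinct) = 1000/1000 · 999/1000 · ··· · 965/1000 ≈ 0.529.
So the probability of at least one match is 1 − 0.529 = 0.471.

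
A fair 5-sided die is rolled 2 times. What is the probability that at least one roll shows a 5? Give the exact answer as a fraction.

P(no roll shows a 5) = (4/5)^2 = 16/25.
P(at least one) = 1 − 16/25 = 9/25.

9/25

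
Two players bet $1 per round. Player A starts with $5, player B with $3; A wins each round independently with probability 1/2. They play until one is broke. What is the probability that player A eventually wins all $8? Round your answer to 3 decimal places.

With a fair step, P(i) = ½P(i−1) + ½P(i+1) with P(0)=0, P(8)=1 has the linear solution P(i) = i/8.
P(5) = 5/8 ≈ 0.625.

0.625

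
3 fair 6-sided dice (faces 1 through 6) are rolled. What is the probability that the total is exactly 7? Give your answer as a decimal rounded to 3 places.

0.069

There are 6^3 = 216 equally likely outcomes.
The number of ordered 3-tuples from {1,…,6} summing to 7 is 15.
P(sum = 7) = 15/216 = 5/72 ≈ 0.069.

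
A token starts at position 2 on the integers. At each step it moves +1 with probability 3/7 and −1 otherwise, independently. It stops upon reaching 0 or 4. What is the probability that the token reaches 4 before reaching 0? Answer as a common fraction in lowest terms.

Let r = q/p = (4/7)/(3/7) = 4/3. The recurrence P(i) = p·P(i+1) + q·P(i−1) with P(0)=0, P(4)=1 gives P(i) = (1 − r^i)/(1 − r^4).
P(2) = (1 − (4/3)^2) / (1 − (4/3)^4) = 9/25.

9/25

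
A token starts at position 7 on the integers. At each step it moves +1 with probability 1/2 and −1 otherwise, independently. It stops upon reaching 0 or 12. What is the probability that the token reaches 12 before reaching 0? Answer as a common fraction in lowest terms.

With a fair step, P(i) = ½P(i−1) + ½P(i+1) with P(0)=0, P(12)=1 has the linear solution P(i) = i/12.
P(7) = 7/12.

7/12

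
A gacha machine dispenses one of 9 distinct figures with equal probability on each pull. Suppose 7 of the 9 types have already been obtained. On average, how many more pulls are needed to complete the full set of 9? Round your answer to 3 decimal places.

Starting from 7 distinct types, each trial gives a new one with probability (9−i)/9 when i types are held, so the wait for the next new type is 9/(9−i).
E = 9/2 + 9/1 = 27/2 ≈ 13.500.

13.500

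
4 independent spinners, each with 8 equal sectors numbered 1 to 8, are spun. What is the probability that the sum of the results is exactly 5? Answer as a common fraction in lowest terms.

There are 8^4 = 4096 equally likely outcomes.
The number of ordered 4-tuples from {1,…,8} summing to 5 is 4.
P(sum = 5) = 4/4096 = 1/1024.

1/1024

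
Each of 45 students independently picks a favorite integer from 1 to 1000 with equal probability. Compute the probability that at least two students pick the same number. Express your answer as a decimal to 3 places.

0.634

It's easier to compute the probability that all 45 are distinct.
P(all distinct) = 1000/1000 · 999/1000 · ··· · 956/1000 ≈ 0.366.
So the probability of at least one match is 1 − 0.366 = 0.634.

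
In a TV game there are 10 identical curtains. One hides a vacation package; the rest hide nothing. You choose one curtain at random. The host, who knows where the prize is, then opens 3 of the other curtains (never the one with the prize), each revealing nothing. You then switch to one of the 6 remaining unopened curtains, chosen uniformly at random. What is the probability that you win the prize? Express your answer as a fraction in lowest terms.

3/20

Your original curtain holds the prize with probability 1/10, so the other 9 collectively hold it with probability 9/10.
The host can always find 3 empty curtains to open, so the reveals don't change that 9/10; it is now spread over the 6 remaining unopened curtains.
P(win by switching) = (9/10) · (1/6) = 3/20.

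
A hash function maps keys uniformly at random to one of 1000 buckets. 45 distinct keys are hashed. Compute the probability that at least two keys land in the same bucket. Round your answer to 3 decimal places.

It's easier to compute the probability that all 45 are distinct.
P(all distinct) = 1000/1000 · 999/1000 · ··· · 956/1000 ≈ 0.366.
So the probability of at least one match is 1 − 0.366 = 0.634.

0.634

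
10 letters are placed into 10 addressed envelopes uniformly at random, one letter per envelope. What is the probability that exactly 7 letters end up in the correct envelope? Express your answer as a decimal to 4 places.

0.0001

Choose which 7 of the 10 are fixed: C(10,7) = 120 ways.
The remaining 3 must have no fixed point: D(3) = 2.
P = 120·2/3628800 = 1/15120 ≈ 0.0001.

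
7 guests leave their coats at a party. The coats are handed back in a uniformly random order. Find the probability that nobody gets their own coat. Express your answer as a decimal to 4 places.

0.3679

This is the derangement probability: permutations of 7 with no fixed point.
D(7) = 7! · (1 − 1/1! + 1/2! − ··· + (−1)^7/7!) = 1854.
P = 1854/5040 = 103/280 ≈ 0.3679.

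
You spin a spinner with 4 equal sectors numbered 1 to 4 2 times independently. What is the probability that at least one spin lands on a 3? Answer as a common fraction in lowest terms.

7/16

P(no spin lands on a 3) = (3/4)^2 = 9/16.
P(at least one) = 1 − 9/16 = 7/16.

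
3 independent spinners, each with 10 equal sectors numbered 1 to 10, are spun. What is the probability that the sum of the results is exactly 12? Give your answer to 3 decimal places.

There are 10^3 = 1000 equally likely outcomes.
The number of ordered 3-tuples from {1,…,10} summing to 12 is 55.
P(sum = 12) = 55/1000 = 11/200 ≈ 0.055.

0.055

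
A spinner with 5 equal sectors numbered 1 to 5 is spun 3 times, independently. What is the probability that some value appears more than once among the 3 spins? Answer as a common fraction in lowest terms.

P(all 3 different) = 5/5 · 4/5 · ··· · 3/5 = 12/25.
P(at least two equal) = 1 − 12/25 = 13/25.

13/25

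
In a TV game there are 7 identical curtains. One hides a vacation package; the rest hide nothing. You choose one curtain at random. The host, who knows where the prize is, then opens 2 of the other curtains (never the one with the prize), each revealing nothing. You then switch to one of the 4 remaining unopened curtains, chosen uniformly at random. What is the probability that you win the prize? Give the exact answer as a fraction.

Your original curtain holds the prize with probability 1/7, so the other 6 collectively hold it with probability 6/7.
The host can always find 2 empty curtains to open, so the reveals don't change that 6/7; it is now spread over the 4 remaining unopened curtains.
P(win by switching) = (6/7) · (1/4) = 3/14.

3/14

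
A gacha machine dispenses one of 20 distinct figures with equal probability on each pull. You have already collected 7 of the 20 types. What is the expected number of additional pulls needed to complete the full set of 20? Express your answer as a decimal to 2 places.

63.60

Starting from 7 distinct types, each trial gives a new one with probability (20−i)/20 when i types are held, so the wait for the next new type is 20/(20−i).
E = 20/13 + 20/12 + 20/11 + 20/10 + 20/9 + 20/8 + 20/7 + 20/6 + 20/5 + 20/4 + 20/3 + 20/2 + 20/1 = 1145993/18018 ≈ 63.60.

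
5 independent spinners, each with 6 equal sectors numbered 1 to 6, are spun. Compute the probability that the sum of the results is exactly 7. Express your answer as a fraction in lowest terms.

There are 6^5 = 7776 equally likely outcomes.
The number of ordered 5-tuples from {1,…,6} summing to 7 is 15.
P(sum = 7) = 15/7776 = 5/2592.

5/2592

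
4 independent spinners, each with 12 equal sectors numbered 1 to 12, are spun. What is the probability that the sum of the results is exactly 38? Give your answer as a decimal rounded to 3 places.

0.014

There are 12^4 = 20736 equally likely outcomes.
The number of ordered 4-tuples from {1,…,12} summing to 38 is 286.
P(sum = 38) = 286/20736 = 143/10368 ≈ 0.014.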